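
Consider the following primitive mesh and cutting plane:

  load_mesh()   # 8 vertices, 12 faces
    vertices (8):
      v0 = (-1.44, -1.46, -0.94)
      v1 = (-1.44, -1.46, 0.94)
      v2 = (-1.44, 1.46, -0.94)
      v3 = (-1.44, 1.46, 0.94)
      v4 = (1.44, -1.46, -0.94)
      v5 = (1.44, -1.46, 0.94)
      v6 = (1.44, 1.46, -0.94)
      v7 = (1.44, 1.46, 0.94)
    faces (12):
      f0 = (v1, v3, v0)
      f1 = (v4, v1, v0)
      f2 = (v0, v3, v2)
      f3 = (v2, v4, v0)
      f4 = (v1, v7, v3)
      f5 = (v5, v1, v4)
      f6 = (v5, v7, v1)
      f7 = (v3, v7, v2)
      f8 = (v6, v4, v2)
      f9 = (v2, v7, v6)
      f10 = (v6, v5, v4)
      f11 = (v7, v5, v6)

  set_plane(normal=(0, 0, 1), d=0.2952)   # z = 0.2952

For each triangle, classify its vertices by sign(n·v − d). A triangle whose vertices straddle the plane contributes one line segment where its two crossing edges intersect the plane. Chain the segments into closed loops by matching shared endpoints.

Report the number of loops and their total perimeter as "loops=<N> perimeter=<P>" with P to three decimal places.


loops=1 perimeter=11.600

Straddling triangles (8 of 12):
  (v1,v3,v0) [++-] → (-1.44, 0.458502, 0.2952)–(-1.44, -1.46, 0.2952)  len=1.9185
  (v4,v1,v0) [-+-] → (-0.452221, -1.46, 0.2952)–(-1.44, -1.46, 0.2952)  len=0.9878
  (v0,v3,v2) [-+-] → (-1.44, 0.458502, 0.2952)–(-1.44, 1.46, 0.2952)  len=1.0015
  (v5,v1,v4) [++-] → (-0.452221, -1.46, 0.2952)–(1.44, -1.46, 0.2952)  len=1.8922
  (v3,v7,v2) [++-] → (0.452221, 1.46, 0.2952)–(-1.44, 1.46, 0.2952)  len=1.8922
  (v2,v7,v6) [-+-] → (0.452221, 1.46, 0.2952)–(1.44, 1.46, 0.2952)  len=0.9878
  (v6,v5,v4) [-+-] → (1.44, -0.458502, 0.2952)–(1.44, -1.46, 0.2952)  len=1.0015
  (v7,v5,v6) [++-] → (1.44, -0.458502, 0.2952)–(1.44, 1.46, 0.2952)  len=1.9185

Chained into 1 loop(s):
  loop 1: 8 segments, perimeter = 11.6000
Total perimeter = 11.600


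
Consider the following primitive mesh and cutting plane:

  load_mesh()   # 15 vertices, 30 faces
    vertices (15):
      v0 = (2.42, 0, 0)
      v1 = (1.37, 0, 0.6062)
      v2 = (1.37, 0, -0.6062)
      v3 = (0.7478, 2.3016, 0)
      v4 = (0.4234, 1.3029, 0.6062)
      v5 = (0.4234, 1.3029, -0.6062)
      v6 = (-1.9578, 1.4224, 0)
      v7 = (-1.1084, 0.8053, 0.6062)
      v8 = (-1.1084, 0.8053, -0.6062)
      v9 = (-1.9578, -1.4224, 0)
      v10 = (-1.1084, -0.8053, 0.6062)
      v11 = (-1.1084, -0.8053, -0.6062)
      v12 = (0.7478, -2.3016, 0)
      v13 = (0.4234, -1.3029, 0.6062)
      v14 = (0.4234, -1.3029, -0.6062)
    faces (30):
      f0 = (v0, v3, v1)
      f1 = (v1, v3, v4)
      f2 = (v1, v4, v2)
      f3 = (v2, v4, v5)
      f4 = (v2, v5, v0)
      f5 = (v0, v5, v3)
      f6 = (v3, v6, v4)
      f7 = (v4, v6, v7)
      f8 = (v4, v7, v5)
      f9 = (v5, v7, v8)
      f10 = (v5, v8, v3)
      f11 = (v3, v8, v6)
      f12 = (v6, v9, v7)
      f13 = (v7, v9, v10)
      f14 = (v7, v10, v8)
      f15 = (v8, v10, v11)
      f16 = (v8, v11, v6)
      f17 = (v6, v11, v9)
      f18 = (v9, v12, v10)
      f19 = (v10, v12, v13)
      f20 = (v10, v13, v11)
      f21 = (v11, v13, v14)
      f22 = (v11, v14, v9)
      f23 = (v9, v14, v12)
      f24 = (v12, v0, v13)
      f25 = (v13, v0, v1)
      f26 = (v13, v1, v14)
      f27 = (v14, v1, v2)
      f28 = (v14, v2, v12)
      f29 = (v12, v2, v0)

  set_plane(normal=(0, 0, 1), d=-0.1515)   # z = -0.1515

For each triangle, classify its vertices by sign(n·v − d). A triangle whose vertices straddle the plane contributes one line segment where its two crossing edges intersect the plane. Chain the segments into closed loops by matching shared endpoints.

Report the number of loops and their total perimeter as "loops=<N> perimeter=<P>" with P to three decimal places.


loops=2 perimeter=20.735

Straddling triangles (20 of 30):
  (v1,v4,v2) [++-] → (1.01499, 0.488641, -0.1515)–(1.37, 0, -0.1515)  len=0.6040
  (v2,v4,v5) [-+-] → (1.01499, 0.488641, -0.1515)–(0.4234, 1.3029, -0.1515)  len=1.0065
  (v2,v5,v0) [--+] → (1.92101, 0.325618, -0.1515)–(2.15759, 0, -0.1515)  len=0.4025
  (v0,v5,v3) [+-+] → (1.92101, 0.325618, -0.1515)–(0.666727, 2.05201, -0.1515)  len=2.1339
  (v4,v7,v5) [++-] → (-0.151088, 1.11628, -0.1515)–(0.4234, 1.3029, -0.1515)  len=0.6040
  (v5,v7,v8) [-+-] → (-0.151088, 1.11628, -0.1515)–(-1.1084, 0.8053, -0.1515)  len=1.0066
  (v5,v8,v3) [--+] → (0.283903, 1.92765, -0.1515)–(0.666727, 2.05201, -0.1515)  len=0.4025
  (v3,v8,v6) [+-+] → (0.283903, 1.92765, -0.1515)–(-1.74552, 1.26818, -0.1515)  len=2.1339
  (v7,v10,v8) [++-] → (-1.1084, 0.201259, -0.1515)–(-1.1084, 0.8053, -0.1515)  len=0.6040
  (v8,v10,v11) [-+-] → (-1.1084, 0.201259, -0.1515)–(-1.1084, -0.8053, -0.1515)  len=1.0066
  (v8,v11,v6) [--+] → (-1.74552, 0.865659, -0.1515)–(-1.74552, 1.26818, -0.1515)  len=0.4025
  (v6,v11,v9) [+-+] → (-1.74552, 0.865659, -0.1515)–(-1.74552, -1.26818, -0.1515)  len=2.1338
  (v10,v13,v11) [++-] → (-0.533912, -0.991921, -0.1515)–(-1.1084, -0.8053, -0.1515)  len=0.6040
  (v11,v13,v14) [-+-] → (-0.533912, -0.991921, -0.1515)–(0.4234, -1.3029, -0.1515)  len=1.0066
  (v11,v14,v9) [--+] → (-1.3627, -1.39253, -0.1515)–(-1.74552, -1.26818, -0.1515)  len=0.4025
  (v9,v14,v12) [+-+] → (-1.3627, -1.39253, -0.1515)–(0.666727, -2.05201, -0.1515)  len=2.1339
  (v13,v1,v14) [++-] → (0.778414, -0.814259, -0.1515)–(0.4234, -1.3029, -0.1515)  len=0.6040
  (v14,v1,v2) [-+-] → (0.778414, -0.814259, -0.1515)–(1.37, 0, -0.1515)  len=1.0065
  (v14,v2,v12) [--+] → (0.903299, -1.72639, -0.1515)–(0.666727, -2.05201, -0.1515)  len=0.4025
  (v12,v2,v0) [+-+] → (0.903299, -1.72639, -0.1515)–(2.15759, 0, -0.1515)  len=2.1339

Chained into 2 loop(s):
  loop 1: 10 segments, perimeter = 8.0527
  loop 2: 10 segments, perimeter = 12.6820
Total perimeter = 20.735


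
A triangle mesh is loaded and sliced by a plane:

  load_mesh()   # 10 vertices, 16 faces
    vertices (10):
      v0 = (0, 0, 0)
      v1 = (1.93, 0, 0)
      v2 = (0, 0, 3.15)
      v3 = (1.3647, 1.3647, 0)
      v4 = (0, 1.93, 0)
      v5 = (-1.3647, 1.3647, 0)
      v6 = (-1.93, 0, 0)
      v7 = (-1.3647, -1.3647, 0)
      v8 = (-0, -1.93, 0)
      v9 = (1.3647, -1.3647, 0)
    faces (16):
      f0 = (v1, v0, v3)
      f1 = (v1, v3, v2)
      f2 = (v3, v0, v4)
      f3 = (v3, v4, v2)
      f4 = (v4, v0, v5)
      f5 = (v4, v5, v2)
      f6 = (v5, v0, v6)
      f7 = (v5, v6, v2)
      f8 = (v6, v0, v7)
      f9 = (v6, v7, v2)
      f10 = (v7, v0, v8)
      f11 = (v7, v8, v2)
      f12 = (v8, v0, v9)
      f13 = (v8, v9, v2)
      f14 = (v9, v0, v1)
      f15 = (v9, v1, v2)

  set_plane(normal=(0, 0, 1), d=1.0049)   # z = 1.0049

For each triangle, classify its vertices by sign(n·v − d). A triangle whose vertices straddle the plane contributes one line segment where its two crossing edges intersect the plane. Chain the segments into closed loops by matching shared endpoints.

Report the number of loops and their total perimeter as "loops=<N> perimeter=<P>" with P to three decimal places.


Straddling triangles (8 of 16):
  (v1,v3,v2) [--+] → (0.929339, 0.929339, 1.0049)–(1.3143, 0, 1.0049)  len=1.0059
  (v3,v4,v2) [--+] → (0, 1.3143, 1.0049)–(0.929339, 0.929339, 1.0049)  len=1.0059
  (v4,v5,v2) [--+] → (-0.929339, 0.929339, 1.0049)–(0, 1.3143, 1.0049)  len=1.0059
  (v5,v6,v2) [--+] → (-1.3143, 0, 1.0049)–(-0.929339, 0.929339, 1.0049)  len=1.0059
  (v6,v7,v2) [--+] → (-0.929339, -0.929339, 1.0049)–(-1.3143, 0, 1.0049)  len=1.0059
  (v7,v8,v2) [--+] → (0, -1.3143, 1.0049)–(-0.929339, -0.929339, 1.0049)  len=1.0059
  (v8,v9,v2) [--+] → (0.929339, -0.929339, 1.0049)–(0, -1.3143, 1.0049)  len=1.0059
  (v9,v1,v2) [--+] → (1.3143, 0, 1.0049)–(0.929339, -0.929339, 1.0049)  len=1.0059

Chained into 1 loop(s):
  loop 1: 8 segments, perimeter = 8.0473
Total perimeter = 8.047

loops=1 perimeter=8.047


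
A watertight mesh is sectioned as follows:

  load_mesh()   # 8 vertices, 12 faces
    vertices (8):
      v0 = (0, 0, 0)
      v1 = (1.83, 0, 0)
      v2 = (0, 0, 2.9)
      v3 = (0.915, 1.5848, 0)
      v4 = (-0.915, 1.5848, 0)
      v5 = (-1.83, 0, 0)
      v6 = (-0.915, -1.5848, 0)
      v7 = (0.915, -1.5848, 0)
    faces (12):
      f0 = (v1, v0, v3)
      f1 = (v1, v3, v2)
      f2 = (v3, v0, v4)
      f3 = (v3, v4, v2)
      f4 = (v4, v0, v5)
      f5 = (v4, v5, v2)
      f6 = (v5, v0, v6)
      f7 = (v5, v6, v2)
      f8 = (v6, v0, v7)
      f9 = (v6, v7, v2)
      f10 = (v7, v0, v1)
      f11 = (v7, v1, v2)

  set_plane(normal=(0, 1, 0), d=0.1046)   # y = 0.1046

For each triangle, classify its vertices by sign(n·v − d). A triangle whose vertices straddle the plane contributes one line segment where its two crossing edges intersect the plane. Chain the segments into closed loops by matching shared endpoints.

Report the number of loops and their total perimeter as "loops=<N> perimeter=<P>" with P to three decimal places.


Straddling triangles (6 of 12):
  (v1,v0,v3) [--+] → (0.0603918, 0.1046, 0)–(1.76961, 0.1046, 0)  len=1.7092
  (v1,v3,v2) [-+-] → (1.76961, 0.1046, 0)–(0.0603918, 0.1046, 2.70859)  len=3.2028
  (v3,v0,v4) [+-+] → (0.0603918, 0.1046, 0)–(-0.0603918, 0.1046, 0)  len=0.1208
  (v3,v4,v2) [++-] → (-0.0603918, 0.1046, 2.70859)–(0.0603918, 0.1046, 2.70859)  len=0.1208
  (v4,v0,v5) [+--] → (-0.0603918, 0.1046, 0)–(-1.76961, 0.1046, 0)  len=1.7092
  (v4,v5,v2) [+--] → (-1.76961, 0.1046, 0)–(-0.0603918, 0.1046, 2.70859)  len=3.2028

Chained into 1 loop(s):
  loop 1: 6 segments, perimeter = 10.0656
Total perimeter = 10.066

loops=1 perimeter=10.066


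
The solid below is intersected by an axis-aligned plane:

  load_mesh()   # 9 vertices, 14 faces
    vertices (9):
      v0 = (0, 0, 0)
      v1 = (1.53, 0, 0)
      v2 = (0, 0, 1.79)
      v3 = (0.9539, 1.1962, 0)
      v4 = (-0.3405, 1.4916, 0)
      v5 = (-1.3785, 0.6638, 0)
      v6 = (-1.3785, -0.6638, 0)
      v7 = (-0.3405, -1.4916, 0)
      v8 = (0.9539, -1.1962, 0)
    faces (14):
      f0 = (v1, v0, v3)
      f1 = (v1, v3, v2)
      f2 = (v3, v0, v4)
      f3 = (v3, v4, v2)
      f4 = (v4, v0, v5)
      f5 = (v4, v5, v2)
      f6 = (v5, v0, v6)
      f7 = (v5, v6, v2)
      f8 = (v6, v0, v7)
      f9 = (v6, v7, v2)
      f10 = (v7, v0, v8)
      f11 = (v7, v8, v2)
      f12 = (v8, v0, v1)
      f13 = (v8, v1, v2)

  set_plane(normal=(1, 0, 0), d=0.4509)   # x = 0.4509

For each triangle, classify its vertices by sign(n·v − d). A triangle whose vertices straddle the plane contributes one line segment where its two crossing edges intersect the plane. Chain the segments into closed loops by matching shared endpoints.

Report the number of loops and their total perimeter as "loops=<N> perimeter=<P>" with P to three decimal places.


loops=1 perimeter=6.326

Straddling triangles (8 of 14):
  (v1,v0,v3) [+-+] → (0.4509, 0, 0)–(0.4509, 0.565433, 0)  len=0.5654
  (v1,v3,v2) [++-] → (0.4509, 0.565433, 0.943883)–(0.4509, 0, 1.26248)  len=0.6490
  (v3,v0,v4) [+--] → (0.4509, 0.565433, 0)–(0.4509, 1.31099, 0)  len=0.7456
  (v3,v4,v2) [+--] → (0.4509, 1.31099, 0)–(0.4509, 0.565433, 0.943883)  len=1.2028
  (v7,v0,v8) [--+] → (0.4509, -0.565433, 0)–(0.4509, -1.31099, 0)  len=0.7456
  (v7,v8,v2) [-+-] → (0.4509, -1.31099, 0)–(0.4509, -0.565433, 0.943883)  len=1.2028
  (v8,v0,v1) [+-+] → (0.4509, -0.565433, 0)–(0.4509, 0, 0)  len=0.5654
  (v8,v1,v2) [++-] → (0.4509, 0, 1.26248)–(0.4509, -0.565433, 0.943883)  len=0.6490

Chained into 1 loop(s):
  loop 1: 8 segments, perimeter = 6.3256
Total perimeter = 6.326


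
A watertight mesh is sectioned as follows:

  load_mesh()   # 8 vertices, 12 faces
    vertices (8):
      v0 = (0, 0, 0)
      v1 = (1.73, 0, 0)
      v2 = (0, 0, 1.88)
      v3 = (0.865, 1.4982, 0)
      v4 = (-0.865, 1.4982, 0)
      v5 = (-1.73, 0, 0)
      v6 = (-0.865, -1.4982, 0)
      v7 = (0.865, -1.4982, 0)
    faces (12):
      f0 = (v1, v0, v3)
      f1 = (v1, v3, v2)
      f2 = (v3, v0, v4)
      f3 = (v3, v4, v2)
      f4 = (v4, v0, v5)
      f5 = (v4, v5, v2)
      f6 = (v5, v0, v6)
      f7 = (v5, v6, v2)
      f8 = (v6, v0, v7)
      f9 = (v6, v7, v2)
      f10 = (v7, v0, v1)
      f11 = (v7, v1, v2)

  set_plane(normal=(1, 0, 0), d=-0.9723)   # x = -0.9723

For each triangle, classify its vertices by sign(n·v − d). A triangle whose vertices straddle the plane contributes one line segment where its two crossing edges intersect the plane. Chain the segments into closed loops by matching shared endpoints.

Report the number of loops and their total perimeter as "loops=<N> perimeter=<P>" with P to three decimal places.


loops=1 perimeter=5.723

Straddling triangles (4 of 12):
  (v4,v0,v5) [++-] → (-0.9723, 0, 0)–(-0.9723, 1.31235, 0)  len=1.3124
  (v4,v5,v2) [+-+] → (-0.9723, 1.31235, 0)–(-0.9723, 0, 0.823397)  len=1.5493
  (v5,v0,v6) [-++] → (-0.9723, 0, 0)–(-0.9723, -1.31235, 0)  len=1.3124
  (v5,v6,v2) [-++] → (-0.9723, -1.31235, 0)–(-0.9723, 0, 0.823397)  len=1.5493

Chained into 1 loop(s):
  loop 1: 4 segments, perimeter = 5.7233
Total perimeter = 5.723


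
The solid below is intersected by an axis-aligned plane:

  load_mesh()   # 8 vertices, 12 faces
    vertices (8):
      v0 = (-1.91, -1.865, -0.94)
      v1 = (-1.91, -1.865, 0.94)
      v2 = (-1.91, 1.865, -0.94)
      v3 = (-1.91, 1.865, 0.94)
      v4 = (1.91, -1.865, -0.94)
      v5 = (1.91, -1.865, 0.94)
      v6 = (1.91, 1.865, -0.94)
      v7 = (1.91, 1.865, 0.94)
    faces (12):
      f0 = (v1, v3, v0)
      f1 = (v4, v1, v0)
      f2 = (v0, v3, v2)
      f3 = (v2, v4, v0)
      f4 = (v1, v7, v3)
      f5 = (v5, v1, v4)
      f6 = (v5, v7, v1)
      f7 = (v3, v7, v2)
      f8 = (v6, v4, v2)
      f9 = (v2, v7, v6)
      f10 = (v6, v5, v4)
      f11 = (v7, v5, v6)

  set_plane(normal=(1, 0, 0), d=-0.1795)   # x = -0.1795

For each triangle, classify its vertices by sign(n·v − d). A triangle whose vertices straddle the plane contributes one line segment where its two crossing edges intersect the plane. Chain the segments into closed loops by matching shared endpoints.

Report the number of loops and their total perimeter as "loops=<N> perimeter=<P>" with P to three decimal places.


Straddling triangles (8 of 12):
  (v4,v1,v0) [+--] → (-0.1795, -1.865, 0.0883403)–(-0.1795, -1.865, -0.94)  len=1.0283
  (v2,v4,v0) [-+-] → (-0.1795, 0.175271, -0.94)–(-0.1795, -1.865, -0.94)  len=2.0403
  (v1,v7,v3) [-+-] → (-0.1795, -0.175271, 0.94)–(-0.1795, 1.865, 0.94)  len=2.0403
  (v5,v1,v4) [+-+] → (-0.1795, -1.865, 0.94)–(-0.1795, -1.865, 0.0883403)  len=0.8517
  (v5,v7,v1) [++-] → (-0.1795, -0.175271, 0.94)–(-0.1795, -1.865, 0.94)  len=1.6897
  (v3,v7,v2) [-+-] → (-0.1795, 1.865, 0.94)–(-0.1795, 1.865, -0.0883403)  len=1.0283
  (v6,v4,v2) [++-] → (-0.1795, 0.175271, -0.94)–(-0.1795, 1.865, -0.94)  len=1.6897
  (v2,v7,v6) [-++] → (-0.1795, 1.865, -0.0883403)–(-0.1795, 1.865, -0.94)  len=0.8517

Chained into 1 loop(s):
  loop 1: 8 segments, perimeter = 11.2200
Total perimeter = 11.220

loops=1 perimeter=11.220


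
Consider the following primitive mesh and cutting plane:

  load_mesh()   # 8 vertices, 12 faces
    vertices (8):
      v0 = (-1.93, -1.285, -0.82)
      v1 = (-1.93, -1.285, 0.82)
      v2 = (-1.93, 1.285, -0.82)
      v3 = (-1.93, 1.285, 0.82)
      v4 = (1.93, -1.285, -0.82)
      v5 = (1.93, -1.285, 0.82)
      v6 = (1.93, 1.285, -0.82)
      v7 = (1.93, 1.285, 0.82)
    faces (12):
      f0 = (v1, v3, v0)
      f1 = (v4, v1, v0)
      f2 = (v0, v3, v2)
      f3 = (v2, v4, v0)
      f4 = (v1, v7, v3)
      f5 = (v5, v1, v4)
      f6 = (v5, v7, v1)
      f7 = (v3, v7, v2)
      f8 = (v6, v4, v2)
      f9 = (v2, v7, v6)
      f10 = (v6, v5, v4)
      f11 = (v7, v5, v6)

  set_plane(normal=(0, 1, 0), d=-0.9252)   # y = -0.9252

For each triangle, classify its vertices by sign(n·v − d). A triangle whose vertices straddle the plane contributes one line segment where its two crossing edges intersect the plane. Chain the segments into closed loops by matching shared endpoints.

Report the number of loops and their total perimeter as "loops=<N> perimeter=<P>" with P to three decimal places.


loops=1 perimeter=11.000

Straddling triangles (8 of 12):
  (v1,v3,v0) [-+-] → (-1.93, -0.9252, 0.82)–(-1.93, -0.9252, -0.5904)  len=1.4104
  (v0,v3,v2) [-++] → (-1.93, -0.9252, -0.5904)–(-1.93, -0.9252, -0.82)  len=0.2296
  (v2,v4,v0) [+--] → (1.3896, -0.9252, -0.82)–(-1.93, -0.9252, -0.82)  len=3.3196
  (v1,v7,v3) [-++] → (-1.3896, -0.9252, 0.82)–(-1.93, -0.9252, 0.82)  len=0.5404
  (v5,v7,v1) [-+-] → (1.93, -0.9252, 0.82)–(-1.3896, -0.9252, 0.82)  len=3.3196
  (v6,v4,v2) [+-+] → (1.93, -0.9252, -0.82)–(1.3896, -0.9252, -0.82)  len=0.5404
  (v6,v5,v4) [+--] → (1.93, -0.9252, 0.5904)–(1.93, -0.9252, -0.82)  len=1.4104
  (v7,v5,v6) [+-+] → (1.93, -0.9252, 0.82)–(1.93, -0.9252, 0.5904)  len=0.2296

Chained into 1 loop(s):
  loop 1: 8 segments, perimeter = 11.0000
Total perimeter = 11.000


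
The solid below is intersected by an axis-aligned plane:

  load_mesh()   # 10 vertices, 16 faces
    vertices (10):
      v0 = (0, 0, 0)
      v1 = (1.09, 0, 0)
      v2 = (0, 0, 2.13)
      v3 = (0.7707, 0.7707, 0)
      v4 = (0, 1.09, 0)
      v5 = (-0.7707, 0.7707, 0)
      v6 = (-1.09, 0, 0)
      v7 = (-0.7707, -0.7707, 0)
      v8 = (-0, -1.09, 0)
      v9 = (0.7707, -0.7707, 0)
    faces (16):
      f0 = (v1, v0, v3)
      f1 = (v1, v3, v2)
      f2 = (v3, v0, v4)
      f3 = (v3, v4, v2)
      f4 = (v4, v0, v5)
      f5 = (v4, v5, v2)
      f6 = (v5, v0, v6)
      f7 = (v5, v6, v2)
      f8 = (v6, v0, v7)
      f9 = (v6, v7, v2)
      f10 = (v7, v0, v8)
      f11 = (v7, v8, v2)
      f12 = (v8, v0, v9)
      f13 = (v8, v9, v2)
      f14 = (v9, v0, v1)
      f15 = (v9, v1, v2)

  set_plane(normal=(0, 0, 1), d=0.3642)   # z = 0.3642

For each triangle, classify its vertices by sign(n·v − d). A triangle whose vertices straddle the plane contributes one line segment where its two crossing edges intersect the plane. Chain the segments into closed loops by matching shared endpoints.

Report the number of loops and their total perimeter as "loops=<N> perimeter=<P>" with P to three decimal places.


loops=1 perimeter=5.533

Straddling triangles (8 of 16):
  (v1,v3,v2) [--+] → (0.638921, 0.638921, 0.3642)–(0.903625, 0, 0.3642)  len=0.6916
  (v3,v4,v2) [--+] → (0, 0.903625, 0.3642)–(0.638921, 0.638921, 0.3642)  len=0.6916
  (v4,v5,v2) [--+] → (-0.638921, 0.638921, 0.3642)–(0, 0.903625, 0.3642)  len=0.6916
  (v5,v6,v2) [--+] → (-0.903625, 0, 0.3642)–(-0.638921, 0.638921, 0.3642)  len=0.6916
  (v6,v7,v2) [--+] → (-0.638921, -0.638921, 0.3642)–(-0.903625, 0, 0.3642)  len=0.6916
  (v7,v8,v2) [--+] → (0, -0.903625, 0.3642)–(-0.638921, -0.638921, 0.3642)  len=0.6916
  (v8,v9,v2) [--+] → (0.638921, -0.638921, 0.3642)–(0, -0.903625, 0.3642)  len=0.6916
  (v9,v1,v2) [--+] → (0.903625, 0, 0.3642)–(0.638921, -0.638921, 0.3642)  len=0.6916

Chained into 1 loop(s):
  loop 1: 8 segments, perimeter = 5.5327
Total perimeter = 5.533


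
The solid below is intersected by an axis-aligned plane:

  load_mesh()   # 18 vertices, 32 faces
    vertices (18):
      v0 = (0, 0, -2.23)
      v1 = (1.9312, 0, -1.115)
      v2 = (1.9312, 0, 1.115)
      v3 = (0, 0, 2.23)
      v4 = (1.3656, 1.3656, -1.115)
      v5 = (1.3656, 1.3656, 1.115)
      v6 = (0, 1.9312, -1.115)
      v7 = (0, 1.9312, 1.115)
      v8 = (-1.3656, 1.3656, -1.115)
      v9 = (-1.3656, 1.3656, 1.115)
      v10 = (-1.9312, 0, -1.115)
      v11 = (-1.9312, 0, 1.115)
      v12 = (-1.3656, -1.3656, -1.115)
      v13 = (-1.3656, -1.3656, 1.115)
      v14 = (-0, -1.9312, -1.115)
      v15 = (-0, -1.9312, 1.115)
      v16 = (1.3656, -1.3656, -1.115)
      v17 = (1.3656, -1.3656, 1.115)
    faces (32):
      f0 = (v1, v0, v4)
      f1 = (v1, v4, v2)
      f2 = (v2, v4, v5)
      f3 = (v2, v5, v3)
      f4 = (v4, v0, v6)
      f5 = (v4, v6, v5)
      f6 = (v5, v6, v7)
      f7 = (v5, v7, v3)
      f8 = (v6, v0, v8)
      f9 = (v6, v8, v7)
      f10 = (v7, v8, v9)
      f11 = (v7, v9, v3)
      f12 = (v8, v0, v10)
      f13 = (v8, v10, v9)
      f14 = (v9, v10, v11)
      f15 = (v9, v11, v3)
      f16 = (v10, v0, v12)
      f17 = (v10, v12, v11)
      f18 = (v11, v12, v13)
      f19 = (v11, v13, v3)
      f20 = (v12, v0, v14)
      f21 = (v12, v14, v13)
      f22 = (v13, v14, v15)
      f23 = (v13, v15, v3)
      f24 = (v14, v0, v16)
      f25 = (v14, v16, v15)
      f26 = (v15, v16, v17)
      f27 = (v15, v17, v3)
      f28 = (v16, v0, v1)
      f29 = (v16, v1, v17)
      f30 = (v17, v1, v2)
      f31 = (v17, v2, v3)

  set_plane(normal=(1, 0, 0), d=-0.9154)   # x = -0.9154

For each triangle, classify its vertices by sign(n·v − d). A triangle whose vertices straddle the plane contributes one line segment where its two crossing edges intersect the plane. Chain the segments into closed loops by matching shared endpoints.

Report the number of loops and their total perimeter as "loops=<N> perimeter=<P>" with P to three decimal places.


Straddling triangles (12 of 32):
  (v6,v0,v8) [++-] → (-0.9154, 0.9154, -1.48258)–(-0.9154, 1.55206, -1.115)  len=0.7352
  (v6,v8,v7) [+-+] → (-0.9154, 1.55206, -1.115)–(-0.9154, 1.55206, -0.379832)  len=0.7352
  (v7,v8,v9) [+--] → (-0.9154, 1.55206, -0.379832)–(-0.9154, 1.55206, 1.115)  len=1.4948
  (v7,v9,v3) [+-+] → (-0.9154, 1.55206, 1.115)–(-0.9154, 0.9154, 1.48258)  len=0.7352
  (v8,v0,v10) [-+-] → (-0.9154, 0.9154, -1.48258)–(-0.9154, 0, -1.70148)  len=0.9412
  (v9,v11,v3) [--+] → (-0.9154, 0, 1.70148)–(-0.9154, 0.9154, 1.48258)  len=0.9412
  (v10,v0,v12) [-+-] → (-0.9154, 0, -1.70148)–(-0.9154, -0.9154, -1.48258)  len=0.9412
  (v11,v13,v3) [--+] → (-0.9154, -0.9154, 1.48258)–(-0.9154, 0, 1.70148)  len=0.9412
  (v12,v0,v14) [-++] → (-0.9154, -0.9154, -1.48258)–(-0.9154, -1.55206, -1.115)  len=0.7352
  (v12,v14,v13) [-+-] → (-0.9154, -1.55206, -1.115)–(-0.9154, -1.55206, 0.379832)  len=1.4948
  (v13,v14,v15) [-++] → (-0.9154, -1.55206, 0.379832)–(-0.9154, -1.55206, 1.115)  len=0.7352
  (v13,v15,v3) [-++] → (-0.9154, -1.55206, 1.115)–(-0.9154, -0.9154, 1.48258)  len=0.7352

Chained into 1 loop(s):
  loop 1: 12 segments, perimeter = 11.1655
Total perimeter = 11.165

loops=1 perimeter=11.165


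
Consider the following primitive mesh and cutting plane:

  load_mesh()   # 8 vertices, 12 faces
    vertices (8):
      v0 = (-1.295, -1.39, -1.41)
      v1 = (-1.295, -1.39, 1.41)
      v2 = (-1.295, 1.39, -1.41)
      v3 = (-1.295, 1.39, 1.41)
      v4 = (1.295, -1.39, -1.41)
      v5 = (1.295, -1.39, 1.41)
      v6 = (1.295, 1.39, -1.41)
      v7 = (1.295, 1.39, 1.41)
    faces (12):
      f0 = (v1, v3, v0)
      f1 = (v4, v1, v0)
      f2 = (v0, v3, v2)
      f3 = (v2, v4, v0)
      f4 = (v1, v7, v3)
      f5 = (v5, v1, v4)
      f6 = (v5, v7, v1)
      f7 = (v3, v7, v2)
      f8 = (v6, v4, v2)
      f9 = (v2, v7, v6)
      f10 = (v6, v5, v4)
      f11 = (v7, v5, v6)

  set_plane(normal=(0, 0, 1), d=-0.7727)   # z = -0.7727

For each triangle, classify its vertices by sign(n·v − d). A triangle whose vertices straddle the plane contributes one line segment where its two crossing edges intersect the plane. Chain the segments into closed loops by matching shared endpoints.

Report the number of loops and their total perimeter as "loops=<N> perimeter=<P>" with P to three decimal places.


Straddling triangles (8 of 12):
  (v1,v3,v0) [++-] → (-1.295, -0.76174, -0.7727)–(-1.295, -1.39, -0.7727)  len=0.6283
  (v4,v1,v0) [-+-] → (0.709678, -1.39, -0.7727)–(-1.295, -1.39, -0.7727)  len=2.0047
  (v0,v3,v2) [-+-] → (-1.295, -0.76174, -0.7727)–(-1.295, 1.39, -0.7727)  len=2.1517
  (v5,v1,v4) [++-] → (0.709678, -1.39, -0.7727)–(1.295, -1.39, -0.7727)  len=0.5853
  (v3,v7,v2) [++-] → (-0.709678, 1.39, -0.7727)–(-1.295, 1.39, -0.7727)  len=0.5853
  (v2,v7,v6) [-+-] → (-0.709678, 1.39, -0.7727)–(1.295, 1.39, -0.7727)  len=2.0047
  (v6,v5,v4) [-+-] → (1.295, 0.76174, -0.7727)–(1.295, -1.39, -0.7727)  len=2.1517
  (v7,v5,v6) [++-] → (1.295, 0.76174, -0.7727)–(1.295, 1.39, -0.7727)  len=0.6283

Chained into 1 loop(s):
  loop 1: 8 segments, perimeter = 10.7400
Total perimeter = 10.740

loops=1 perimeter=10.740


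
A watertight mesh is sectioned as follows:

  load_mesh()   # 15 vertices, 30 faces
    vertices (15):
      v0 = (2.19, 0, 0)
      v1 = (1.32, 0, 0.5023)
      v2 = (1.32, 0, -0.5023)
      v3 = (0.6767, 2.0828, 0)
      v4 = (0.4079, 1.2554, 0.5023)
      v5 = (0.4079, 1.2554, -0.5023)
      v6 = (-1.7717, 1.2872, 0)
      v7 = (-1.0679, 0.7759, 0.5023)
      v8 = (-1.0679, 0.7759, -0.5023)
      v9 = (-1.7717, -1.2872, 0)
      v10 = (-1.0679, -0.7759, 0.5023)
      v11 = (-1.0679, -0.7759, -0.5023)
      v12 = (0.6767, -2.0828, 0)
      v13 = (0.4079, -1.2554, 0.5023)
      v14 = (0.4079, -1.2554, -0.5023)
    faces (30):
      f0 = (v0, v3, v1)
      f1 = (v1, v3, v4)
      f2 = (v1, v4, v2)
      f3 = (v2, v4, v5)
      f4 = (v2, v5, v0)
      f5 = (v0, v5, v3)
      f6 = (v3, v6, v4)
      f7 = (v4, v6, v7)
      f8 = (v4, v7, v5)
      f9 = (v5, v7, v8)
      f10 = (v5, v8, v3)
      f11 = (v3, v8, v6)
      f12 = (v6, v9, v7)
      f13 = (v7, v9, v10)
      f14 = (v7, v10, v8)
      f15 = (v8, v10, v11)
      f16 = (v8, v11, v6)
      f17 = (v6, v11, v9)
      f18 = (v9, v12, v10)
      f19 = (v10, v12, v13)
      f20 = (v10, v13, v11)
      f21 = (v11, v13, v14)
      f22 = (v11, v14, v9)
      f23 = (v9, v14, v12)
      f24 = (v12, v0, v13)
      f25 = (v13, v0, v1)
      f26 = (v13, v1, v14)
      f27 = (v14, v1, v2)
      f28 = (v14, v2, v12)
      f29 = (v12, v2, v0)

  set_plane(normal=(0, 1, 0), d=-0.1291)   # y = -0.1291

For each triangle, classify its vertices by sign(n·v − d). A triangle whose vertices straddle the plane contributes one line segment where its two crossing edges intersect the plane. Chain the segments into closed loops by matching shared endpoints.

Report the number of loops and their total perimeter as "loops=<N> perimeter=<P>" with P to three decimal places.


loops=2 perimeter=5.748

Straddling triangles (12 of 30):
  (v6,v9,v7) [+-+] → (-1.7717, -0.1291, 0)–(-1.37663, -0.1291, 0.281961)  len=0.4854
  (v7,v9,v10) [+--] → (-1.37663, -0.1291, 0.281961)–(-1.0679, -0.1291, 0.5023)  len=0.3793
  (v7,v10,v8) [+-+] → (-1.0679, -0.1291, 0.5023)–(-1.0679, -0.1291, 0.0835764)  len=0.4187
  (v8,v10,v11) [+--] → (-1.0679, -0.1291, 0.0835764)–(-1.0679, -0.1291, -0.5023)  len=0.5859
  (v8,v11,v6) [+-+] → (-1.0679, -0.1291, -0.5023)–(-1.28855, -0.1291, -0.344825)  len=0.2711
  (v6,v11,v9) [+--] → (-1.28855, -0.1291, -0.344825)–(-1.7717, -0.1291, 0)  len=0.5936
  (v12,v0,v13) [-+-] → (2.0962, -0.1291, 0)–(2.00674, -0.1291, 0.0516544)  len=0.1033
  (v13,v0,v1) [-++] → (2.00674, -0.1291, 0.0516544)–(1.2262, -0.1291, 0.5023)  len=0.9013
  (v13,v1,v14) [-+-] → (1.2262, -0.1291, 0.5023)–(1.2262, -0.1291, 0.398991)  len=0.1033
  (v14,v1,v2) [-++] → (1.2262, -0.1291, 0.398991)–(1.2262, -0.1291, -0.5023)  len=0.9013
  (v14,v2,v12) [-+-] → (1.2262, -0.1291, -0.5023)–(1.28013, -0.1291, -0.471166)  len=0.0623
  (v12,v2,v0) [-++] → (1.28013, -0.1291, -0.471166)–(2.0962, -0.1291, 0)  len=0.9423

Chained into 2 loop(s):
  loop 1: 6 segments, perimeter = 2.7339
  loop 2: 6 segments, perimeter = 3.0138
Total perimeter = 5.748


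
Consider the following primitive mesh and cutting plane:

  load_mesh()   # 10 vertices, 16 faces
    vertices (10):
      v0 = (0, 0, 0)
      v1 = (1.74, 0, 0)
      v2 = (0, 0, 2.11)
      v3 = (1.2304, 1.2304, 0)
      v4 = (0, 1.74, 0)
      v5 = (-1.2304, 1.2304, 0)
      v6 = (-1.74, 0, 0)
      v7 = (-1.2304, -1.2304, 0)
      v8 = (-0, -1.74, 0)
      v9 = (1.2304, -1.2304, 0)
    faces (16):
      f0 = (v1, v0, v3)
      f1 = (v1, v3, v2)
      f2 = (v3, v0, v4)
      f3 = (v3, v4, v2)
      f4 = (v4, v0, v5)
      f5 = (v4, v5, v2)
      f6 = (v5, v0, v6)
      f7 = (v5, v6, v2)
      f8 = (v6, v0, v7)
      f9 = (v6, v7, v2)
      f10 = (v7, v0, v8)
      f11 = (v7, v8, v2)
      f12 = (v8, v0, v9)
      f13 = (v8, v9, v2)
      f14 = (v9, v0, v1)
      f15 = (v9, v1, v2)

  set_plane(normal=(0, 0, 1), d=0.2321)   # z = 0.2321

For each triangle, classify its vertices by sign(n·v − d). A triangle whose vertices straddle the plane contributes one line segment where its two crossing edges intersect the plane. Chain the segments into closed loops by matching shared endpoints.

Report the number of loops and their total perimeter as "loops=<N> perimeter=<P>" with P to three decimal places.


loops=1 perimeter=9.482

Straddling triangles (8 of 16):
  (v1,v3,v2) [--+] → (1.09506, 1.09506, 0.2321)–(1.5486, 0, 0.2321)  len=1.1853
  (v3,v4,v2) [--+] → (0, 1.5486, 0.2321)–(1.09506, 1.09506, 0.2321)  len=1.1853
  (v4,v5,v2) [--+] → (-1.09506, 1.09506, 0.2321)–(0, 1.5486, 0.2321)  len=1.1853
  (v5,v6,v2) [--+] → (-1.5486, 0, 0.2321)–(-1.09506, 1.09506, 0.2321)  len=1.1853
  (v6,v7,v2) [--+] → (-1.09506, -1.09506, 0.2321)–(-1.5486, 0, 0.2321)  len=1.1853
  (v7,v8,v2) [--+] → (0, -1.5486, 0.2321)–(-1.09506, -1.09506, 0.2321)  len=1.1853
  (v8,v9,v2) [--+] → (1.09506, -1.09506, 0.2321)–(0, -1.5486, 0.2321)  len=1.1853
  (v9,v1,v2) [--+] → (1.5486, 0, 0.2321)–(1.09506, -1.09506, 0.2321)  len=1.1853

Chained into 1 loop(s):
  loop 1: 8 segments, perimeter = 9.4821
Total perimeter = 9.482


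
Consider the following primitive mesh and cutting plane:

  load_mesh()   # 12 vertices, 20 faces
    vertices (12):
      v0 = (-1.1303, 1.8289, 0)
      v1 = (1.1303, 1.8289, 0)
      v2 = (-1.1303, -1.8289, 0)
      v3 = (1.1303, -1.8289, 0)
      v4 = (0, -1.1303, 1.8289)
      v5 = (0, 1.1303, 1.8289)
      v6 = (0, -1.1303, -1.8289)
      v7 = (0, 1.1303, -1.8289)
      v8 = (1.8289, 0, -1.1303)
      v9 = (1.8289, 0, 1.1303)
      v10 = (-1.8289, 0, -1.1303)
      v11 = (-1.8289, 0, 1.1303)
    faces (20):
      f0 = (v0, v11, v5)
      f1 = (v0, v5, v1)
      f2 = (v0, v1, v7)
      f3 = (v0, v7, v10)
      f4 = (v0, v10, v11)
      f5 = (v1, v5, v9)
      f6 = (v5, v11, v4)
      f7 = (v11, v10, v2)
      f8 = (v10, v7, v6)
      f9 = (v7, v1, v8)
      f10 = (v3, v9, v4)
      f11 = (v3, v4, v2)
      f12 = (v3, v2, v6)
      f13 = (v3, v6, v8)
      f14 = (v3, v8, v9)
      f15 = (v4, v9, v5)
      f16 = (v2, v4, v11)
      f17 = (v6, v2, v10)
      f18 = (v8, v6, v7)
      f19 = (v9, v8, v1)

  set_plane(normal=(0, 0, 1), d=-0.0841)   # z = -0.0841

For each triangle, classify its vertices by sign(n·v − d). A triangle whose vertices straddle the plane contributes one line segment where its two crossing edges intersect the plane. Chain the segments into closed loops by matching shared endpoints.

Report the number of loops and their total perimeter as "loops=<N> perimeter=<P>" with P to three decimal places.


loops=1 perimeter=12.150

Straddling triangles (10 of 20):
  (v0,v1,v7) [++-] → (1.07832, 1.79678, -0.0841)–(-1.07832, 1.79678, -0.0841)  len=2.1566
  (v0,v7,v10) [+--] → (-1.07832, 1.79678, -0.0841)–(-1.18228, 1.69282, -0.0841)  len=0.1470
  (v0,v10,v11) [+-+] → (-1.18228, 1.69282, -0.0841)–(-1.8289, 0, -0.0841)  len=1.8121
  (v11,v10,v2) [+-+] → (-1.8289, 0, -0.0841)–(-1.18228, -1.69282, -0.0841)  len=1.8121
  (v7,v1,v8) [-+-] → (1.07832, 1.79678, -0.0841)–(1.18228, 1.69282, -0.0841)  len=0.1470
  (v3,v2,v6) [++-] → (-1.07832, -1.79678, -0.0841)–(1.07832, -1.79678, -0.0841)  len=2.1566
  (v3,v6,v8) [+--] → (1.07832, -1.79678, -0.0841)–(1.18228, -1.69282, -0.0841)  len=0.1470
  (v3,v8,v9) [+-+] → (1.18228, -1.69282, -0.0841)–(1.8289, 0, -0.0841)  len=1.8121
  (v6,v2,v10) [-+-] → (-1.07832, -1.79678, -0.0841)–(-1.18228, -1.69282, -0.0841)  len=0.1470
  (v9,v8,v1) [+-+] → (1.8289, 0, -0.0841)–(1.18228, 1.69282, -0.0841)  len=1.8121

Chained into 1 loop(s):
  loop 1: 10 segments, perimeter = 12.1498
Total perimeter = 12.150


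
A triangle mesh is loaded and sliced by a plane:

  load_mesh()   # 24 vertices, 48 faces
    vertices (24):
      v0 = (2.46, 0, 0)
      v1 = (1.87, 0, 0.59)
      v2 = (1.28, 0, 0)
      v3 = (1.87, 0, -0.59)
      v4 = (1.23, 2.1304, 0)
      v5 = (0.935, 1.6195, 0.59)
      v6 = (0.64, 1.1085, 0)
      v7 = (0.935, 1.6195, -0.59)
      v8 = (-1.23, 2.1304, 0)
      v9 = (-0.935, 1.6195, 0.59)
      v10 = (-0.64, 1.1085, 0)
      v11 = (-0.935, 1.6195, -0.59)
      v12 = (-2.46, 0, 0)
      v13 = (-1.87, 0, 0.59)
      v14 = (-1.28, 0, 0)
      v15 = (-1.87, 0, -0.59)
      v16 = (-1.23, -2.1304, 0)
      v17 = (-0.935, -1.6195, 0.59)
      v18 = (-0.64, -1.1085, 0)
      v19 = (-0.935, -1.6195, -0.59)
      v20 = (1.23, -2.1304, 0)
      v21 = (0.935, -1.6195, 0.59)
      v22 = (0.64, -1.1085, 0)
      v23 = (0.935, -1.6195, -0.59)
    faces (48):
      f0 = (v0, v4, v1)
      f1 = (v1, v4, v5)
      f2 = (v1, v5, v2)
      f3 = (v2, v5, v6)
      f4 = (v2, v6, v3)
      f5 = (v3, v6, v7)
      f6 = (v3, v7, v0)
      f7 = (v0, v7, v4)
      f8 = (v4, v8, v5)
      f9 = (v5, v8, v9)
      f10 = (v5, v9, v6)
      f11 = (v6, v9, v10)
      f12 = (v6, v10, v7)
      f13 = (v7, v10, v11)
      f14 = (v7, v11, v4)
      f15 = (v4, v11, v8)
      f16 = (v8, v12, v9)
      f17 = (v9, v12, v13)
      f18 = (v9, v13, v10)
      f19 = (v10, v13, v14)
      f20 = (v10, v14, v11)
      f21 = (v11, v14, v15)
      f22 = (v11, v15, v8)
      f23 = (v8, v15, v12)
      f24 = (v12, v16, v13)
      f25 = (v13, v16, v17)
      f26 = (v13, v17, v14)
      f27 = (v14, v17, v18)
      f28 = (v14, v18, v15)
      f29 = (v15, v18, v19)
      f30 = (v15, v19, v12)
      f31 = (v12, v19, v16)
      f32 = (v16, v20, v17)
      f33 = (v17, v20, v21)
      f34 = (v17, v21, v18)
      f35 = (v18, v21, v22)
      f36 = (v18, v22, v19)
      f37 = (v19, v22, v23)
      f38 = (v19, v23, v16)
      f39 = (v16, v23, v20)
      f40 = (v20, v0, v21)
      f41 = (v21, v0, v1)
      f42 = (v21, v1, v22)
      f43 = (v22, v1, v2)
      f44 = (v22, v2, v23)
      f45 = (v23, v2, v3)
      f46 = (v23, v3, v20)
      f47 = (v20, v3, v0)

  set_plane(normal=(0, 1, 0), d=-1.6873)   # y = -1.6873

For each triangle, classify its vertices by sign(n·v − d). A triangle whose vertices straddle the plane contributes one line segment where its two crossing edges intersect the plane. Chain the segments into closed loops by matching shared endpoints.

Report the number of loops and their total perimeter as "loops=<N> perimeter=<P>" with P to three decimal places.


Straddling triangles (10 of 48):
  (v12,v16,v13) [+-+] → (-1.48583, -1.6873, 0)–(-1.36311, -1.6873, 0.122714)  len=0.1735
  (v13,v16,v17) [+-+] → (-1.36311, -1.6873, 0.122714)–(-0.974149, -1.6873, 0.511703)  len=0.5501
  (v12,v19,v16) [++-] → (-0.974149, -1.6873, -0.511703)–(-1.48583, -1.6873, 0)  len=0.7236
  (v16,v20,v17) [--+] → (-0.647689, -1.6873, 0.511703)–(-0.974149, -1.6873, 0.511703)  len=0.3265
  (v17,v20,v21) [+-+] → (-0.647689, -1.6873, 0.511703)–(0.974149, -1.6873, 0.511703)  len=1.6218
  (v19,v23,v16) [++-] → (0.647689, -1.6873, -0.511703)–(-0.974149, -1.6873, -0.511703)  len=1.6218
  (v16,v23,v20) [-+-] → (0.647689, -1.6873, -0.511703)–(0.974149, -1.6873, -0.511703)  len=0.3265
  (v20,v0,v21) [-++] → (1.48583, -1.6873, 0)–(0.974149, -1.6873, 0.511703)  len=0.7236
  (v23,v3,v20) [++-] → (1.36311, -1.6873, -0.122714)–(0.974149, -1.6873, -0.511703)  len=0.5501
  (v20,v3,v0) [-++] → (1.36311, -1.6873, -0.122714)–(1.48583, -1.6873, 0)  len=0.1735

Chained into 1 loop(s):
  loop 1: 10 segments, perimeter = 6.7912
Total perimeter = 6.791

loops=1 perimeter=6.791


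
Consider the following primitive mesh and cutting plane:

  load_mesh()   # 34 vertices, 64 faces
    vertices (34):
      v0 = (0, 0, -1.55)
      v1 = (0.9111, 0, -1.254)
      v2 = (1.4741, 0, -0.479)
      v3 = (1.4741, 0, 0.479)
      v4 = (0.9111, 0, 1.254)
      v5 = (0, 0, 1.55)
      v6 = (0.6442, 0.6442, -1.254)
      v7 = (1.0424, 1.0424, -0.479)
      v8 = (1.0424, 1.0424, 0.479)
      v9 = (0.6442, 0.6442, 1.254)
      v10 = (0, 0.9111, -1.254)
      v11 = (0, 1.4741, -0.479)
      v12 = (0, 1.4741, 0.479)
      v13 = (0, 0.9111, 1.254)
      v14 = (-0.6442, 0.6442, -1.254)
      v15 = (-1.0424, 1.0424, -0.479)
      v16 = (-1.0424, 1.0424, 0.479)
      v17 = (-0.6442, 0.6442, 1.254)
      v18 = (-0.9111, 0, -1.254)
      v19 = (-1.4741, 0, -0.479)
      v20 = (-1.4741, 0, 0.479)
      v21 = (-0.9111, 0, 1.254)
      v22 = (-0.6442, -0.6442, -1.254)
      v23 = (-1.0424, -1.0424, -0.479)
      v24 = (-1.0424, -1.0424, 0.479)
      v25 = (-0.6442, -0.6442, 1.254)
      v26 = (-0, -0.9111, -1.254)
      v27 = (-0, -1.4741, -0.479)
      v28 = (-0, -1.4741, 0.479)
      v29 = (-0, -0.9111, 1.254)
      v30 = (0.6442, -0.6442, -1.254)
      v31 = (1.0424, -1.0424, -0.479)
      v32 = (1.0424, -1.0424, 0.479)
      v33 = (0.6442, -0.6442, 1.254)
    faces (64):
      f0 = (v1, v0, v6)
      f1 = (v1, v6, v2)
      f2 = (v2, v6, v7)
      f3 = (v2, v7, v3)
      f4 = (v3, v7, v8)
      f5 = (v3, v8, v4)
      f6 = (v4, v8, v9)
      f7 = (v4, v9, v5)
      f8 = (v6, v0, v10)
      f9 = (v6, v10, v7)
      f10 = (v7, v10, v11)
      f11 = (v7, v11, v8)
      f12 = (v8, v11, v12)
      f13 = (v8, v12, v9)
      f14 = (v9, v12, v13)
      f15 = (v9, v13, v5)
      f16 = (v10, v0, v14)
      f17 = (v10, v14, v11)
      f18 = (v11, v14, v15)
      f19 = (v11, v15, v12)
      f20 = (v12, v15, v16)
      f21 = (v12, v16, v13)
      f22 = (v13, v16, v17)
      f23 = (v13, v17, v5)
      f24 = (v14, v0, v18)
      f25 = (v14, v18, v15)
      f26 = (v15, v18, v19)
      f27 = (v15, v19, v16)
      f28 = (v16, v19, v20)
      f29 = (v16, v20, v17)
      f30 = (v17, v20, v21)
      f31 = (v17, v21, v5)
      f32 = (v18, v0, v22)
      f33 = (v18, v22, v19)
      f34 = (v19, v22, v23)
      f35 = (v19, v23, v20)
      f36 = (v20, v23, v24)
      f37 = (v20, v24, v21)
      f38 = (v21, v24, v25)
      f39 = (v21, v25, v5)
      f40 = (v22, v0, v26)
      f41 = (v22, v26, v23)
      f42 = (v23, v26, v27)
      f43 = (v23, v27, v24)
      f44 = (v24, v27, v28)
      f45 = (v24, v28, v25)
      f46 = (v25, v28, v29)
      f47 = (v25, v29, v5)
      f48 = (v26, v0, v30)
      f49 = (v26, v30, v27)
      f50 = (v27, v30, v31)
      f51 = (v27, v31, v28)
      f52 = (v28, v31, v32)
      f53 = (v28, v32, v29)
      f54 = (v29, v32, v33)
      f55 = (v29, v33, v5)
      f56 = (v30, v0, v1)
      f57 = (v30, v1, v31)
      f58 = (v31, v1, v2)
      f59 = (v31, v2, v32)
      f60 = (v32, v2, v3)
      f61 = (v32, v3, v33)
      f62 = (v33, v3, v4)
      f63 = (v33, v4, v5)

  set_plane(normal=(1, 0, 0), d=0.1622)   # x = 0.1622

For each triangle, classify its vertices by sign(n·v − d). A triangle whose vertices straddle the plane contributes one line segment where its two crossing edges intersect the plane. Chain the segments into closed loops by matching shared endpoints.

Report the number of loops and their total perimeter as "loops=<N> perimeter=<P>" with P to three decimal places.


loops=1 perimeter=9.269

Straddling triangles (20 of 64):
  (v1,v0,v6) [+-+] → (0.1622, 0, -1.4973)–(0.1622, 0.1622, -1.47547)  len=0.1637
  (v4,v9,v5) [++-] → (0.1622, 0.1622, 1.47547)–(0.1622, 0, 1.4973)  len=0.1637
  (v6,v0,v10) [+--] → (0.1622, 0.1622, -1.47547)–(0.1622, 0.843899, -1.254)  len=0.7168
  (v6,v10,v7) [+-+] → (0.1622, 0.843899, -1.254)–(0.1622, 0.931531, -1.13341)  len=0.1491
  (v7,v10,v11) [+--] → (0.1622, 0.931531, -1.13341)–(0.1622, 1.40693, -0.479)  len=0.8089
  (v7,v11,v8) [+-+] → (0.1622, 1.40693, -0.479)–(0.1622, 1.40693, -0.329933)  len=0.1491
  (v8,v11,v12) [+--] → (0.1622, 1.40693, -0.329933)–(0.1622, 1.40693, 0.479)  len=0.8089
  (v8,v12,v9) [+-+] → (0.1622, 1.40693, 0.479)–(0.1622, 1.26514, 0.674133)  len=0.2412
  (v9,v12,v13) [+--] → (0.1622, 1.26514, 0.674133)–(0.1622, 0.843899, 1.254)  len=0.7167
  (v9,v13,v5) [+--] → (0.1622, 0.843899, 1.254)–(0.1622, 0.1622, 1.47547)  len=0.7168
  (v26,v0,v30) [--+] → (0.1622, -0.1622, -1.47547)–(0.1622, -0.843899, -1.254)  len=0.7168
  (v26,v30,v27) [-+-] → (0.1622, -0.843899, -1.254)–(0.1622, -1.26514, -0.674133)  len=0.7167
  (v27,v30,v31) [-++] → (0.1622, -1.26514, -0.674133)–(0.1622, -1.40693, -0.479)  len=0.2412
  (v27,v31,v28) [-+-] → (0.1622, -1.40693, -0.479)–(0.1622, -1.40693, 0.329933)  len=0.8089
  (v28,v31,v32) [-++] → (0.1622, -1.40693, 0.329933)–(0.1622, -1.40693, 0.479)  len=0.1491
  (v28,v32,v29) [-+-] → (0.1622, -1.40693, 0.479)–(0.1622, -0.931531, 1.13341)  len=0.8089
  (v29,v32,v33) [-++] → (0.1622, -0.931531, 1.13341)–(0.1622, -0.843899, 1.254)  len=0.1491
  (v29,v33,v5) [-+-] → (0.1622, -0.843899, 1.254)–(0.1622, -0.1622, 1.47547)  len=0.7168
  (v30,v0,v1) [+-+] → (0.1622, -0.1622, -1.47547)–(0.1622, 0, -1.4973)  len=0.1637
  (v33,v4,v5) [++-] → (0.1622, 0, 1.4973)–(0.1622, -0.1622, 1.47547)  len=0.1637

Chained into 1 loop(s):
  loop 1: 20 segments, perimeter = 9.2695
Total perimeter = 9.269
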